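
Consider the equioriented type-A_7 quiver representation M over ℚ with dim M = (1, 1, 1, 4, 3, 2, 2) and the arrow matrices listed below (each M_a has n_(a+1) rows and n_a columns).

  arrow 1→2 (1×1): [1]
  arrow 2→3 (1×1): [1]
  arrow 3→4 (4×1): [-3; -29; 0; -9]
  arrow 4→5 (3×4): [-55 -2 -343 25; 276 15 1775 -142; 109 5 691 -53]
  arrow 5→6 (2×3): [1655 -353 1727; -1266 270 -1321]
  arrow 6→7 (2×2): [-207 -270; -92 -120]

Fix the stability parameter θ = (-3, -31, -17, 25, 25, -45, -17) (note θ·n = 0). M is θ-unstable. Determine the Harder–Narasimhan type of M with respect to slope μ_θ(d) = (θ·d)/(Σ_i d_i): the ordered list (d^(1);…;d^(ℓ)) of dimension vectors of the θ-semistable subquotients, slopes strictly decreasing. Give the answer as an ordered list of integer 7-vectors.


Via rank(M_{q-1}∘⋯∘M_p): M ≅ I[1,6], I[4,4], I[4,5], I[4,7], I[7,7].
μ_θ-semistable layers: μ^(1)=25; μ^(2)=5/3; μ^(3)=-3; μ^(4)=-17

((0, 0, 0, 2, 1, 0, 0); (0, 0, 0, 1, 1, 1, 0); (0, 0, 0, 1, 1, 1, 1); (1, 1, 1, 0, 0, 0, 1))


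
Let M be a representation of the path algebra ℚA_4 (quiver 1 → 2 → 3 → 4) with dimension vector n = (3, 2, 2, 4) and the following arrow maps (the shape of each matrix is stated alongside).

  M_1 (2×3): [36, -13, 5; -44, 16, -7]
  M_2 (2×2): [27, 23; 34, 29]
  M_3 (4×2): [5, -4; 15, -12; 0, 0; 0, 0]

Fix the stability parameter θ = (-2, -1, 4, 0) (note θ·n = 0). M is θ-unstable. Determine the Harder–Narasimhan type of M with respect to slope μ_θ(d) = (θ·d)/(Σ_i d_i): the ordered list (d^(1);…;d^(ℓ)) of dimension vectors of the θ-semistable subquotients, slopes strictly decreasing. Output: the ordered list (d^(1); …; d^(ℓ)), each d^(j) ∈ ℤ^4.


Via rank(M_{q-1}∘⋯∘M_p): M ≅ I[1,1], I[1,3], I[1,4], I[4,4]^3.
μ_θ-semistable layers: μ^(1)=4; μ^(2)=2; μ^(3)=0; μ^(4)=-1; μ^(5)=-2

((0, 0, 1, 0); (0, 0, 1, 1); (0, 0, 0, 3); (0, 2, 0, 0); (3, 0, 0, 0))


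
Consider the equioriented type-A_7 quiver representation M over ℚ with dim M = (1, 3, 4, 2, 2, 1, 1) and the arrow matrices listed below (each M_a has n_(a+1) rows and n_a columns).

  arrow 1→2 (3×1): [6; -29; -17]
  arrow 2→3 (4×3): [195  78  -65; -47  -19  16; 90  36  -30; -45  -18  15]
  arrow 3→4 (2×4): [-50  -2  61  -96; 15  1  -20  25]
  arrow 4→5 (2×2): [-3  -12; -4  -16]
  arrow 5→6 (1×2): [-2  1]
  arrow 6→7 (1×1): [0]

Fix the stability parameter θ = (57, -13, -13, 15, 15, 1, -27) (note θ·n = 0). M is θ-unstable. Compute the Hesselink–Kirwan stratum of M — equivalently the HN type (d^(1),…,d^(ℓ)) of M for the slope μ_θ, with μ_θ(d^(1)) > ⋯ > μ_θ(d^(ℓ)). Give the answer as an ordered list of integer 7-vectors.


Interval decomposition of M: I[1,6], I[2,2], I[2,4], I[3,3]^2, I[5,5], I[7,7].
HN type (ℓ=4): μ^(1)=15; μ^(2)=31/3; μ^(3)=-13; μ^(4)=-27

((0, 0, 0, 1, 1, 0, 0); (1, 1, 1, 1, 1, 1, 0); (0, 2, 3, 0, 0, 0, 0); (0, 0, 0, 0, 0, 0, 1))


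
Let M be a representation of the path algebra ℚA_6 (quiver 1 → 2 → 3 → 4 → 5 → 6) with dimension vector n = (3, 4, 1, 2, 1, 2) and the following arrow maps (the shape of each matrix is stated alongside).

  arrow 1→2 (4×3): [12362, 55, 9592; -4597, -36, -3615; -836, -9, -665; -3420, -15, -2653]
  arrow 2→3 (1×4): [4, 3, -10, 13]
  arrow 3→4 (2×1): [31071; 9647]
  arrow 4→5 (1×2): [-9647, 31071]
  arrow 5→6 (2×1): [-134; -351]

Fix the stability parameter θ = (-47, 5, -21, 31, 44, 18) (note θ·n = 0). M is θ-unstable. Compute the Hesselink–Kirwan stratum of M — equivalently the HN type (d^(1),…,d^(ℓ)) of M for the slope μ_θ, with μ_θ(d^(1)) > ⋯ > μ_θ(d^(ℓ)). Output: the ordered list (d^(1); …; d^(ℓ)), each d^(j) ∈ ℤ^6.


Via rank(M_{q-1}∘⋯∘M_p): M ≅ I[1,2]^2, I[1,4], I[2,2], I[4,6], I[6,6].
μ_θ-semistable layers: μ^(1)=31; μ^(2)=18; μ^(3)=5; μ^(4)=-8; μ^(5)=-47

((0, 0, 0, 2, 1, 1); (0, 0, 0, 0, 0, 1); (0, 3, 0, 0, 0, 0); (0, 1, 1, 0, 0, 0); (3, 0, 0, 0, 0, 0))


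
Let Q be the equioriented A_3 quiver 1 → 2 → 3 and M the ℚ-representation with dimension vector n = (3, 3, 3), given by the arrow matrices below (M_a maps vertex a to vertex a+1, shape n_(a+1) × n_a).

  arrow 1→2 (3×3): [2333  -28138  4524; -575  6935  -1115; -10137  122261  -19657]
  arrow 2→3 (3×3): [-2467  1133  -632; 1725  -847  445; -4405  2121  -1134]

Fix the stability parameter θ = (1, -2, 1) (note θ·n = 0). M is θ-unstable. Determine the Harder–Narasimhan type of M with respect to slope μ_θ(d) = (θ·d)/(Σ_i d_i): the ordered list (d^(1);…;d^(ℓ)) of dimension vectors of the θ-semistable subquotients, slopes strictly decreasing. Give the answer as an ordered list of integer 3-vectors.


Interval decomposition of M: I[1,1], I[1,3]^2, I[2,3].
HN type (ℓ=3): μ^(1)=1; μ^(2)=-1/2; μ^(3)=-2

((1, 0, 3); (2, 2, 0); (0, 1, 0))


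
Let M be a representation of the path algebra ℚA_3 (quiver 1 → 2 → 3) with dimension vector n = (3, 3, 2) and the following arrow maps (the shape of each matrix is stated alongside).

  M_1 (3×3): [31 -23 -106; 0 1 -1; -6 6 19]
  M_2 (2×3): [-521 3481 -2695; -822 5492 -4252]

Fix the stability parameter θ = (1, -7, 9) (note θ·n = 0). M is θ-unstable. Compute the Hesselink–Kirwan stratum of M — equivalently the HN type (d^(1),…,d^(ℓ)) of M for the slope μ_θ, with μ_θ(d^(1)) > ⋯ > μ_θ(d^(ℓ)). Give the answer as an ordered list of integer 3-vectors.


Via rank(M_{q-1}∘⋯∘M_p): M ≅ I[1,2], I[1,3]^2.
μ_θ-semistable layers: μ^(1)=9; μ^(2)=-3

((0, 0, 2); (3, 3, 0))


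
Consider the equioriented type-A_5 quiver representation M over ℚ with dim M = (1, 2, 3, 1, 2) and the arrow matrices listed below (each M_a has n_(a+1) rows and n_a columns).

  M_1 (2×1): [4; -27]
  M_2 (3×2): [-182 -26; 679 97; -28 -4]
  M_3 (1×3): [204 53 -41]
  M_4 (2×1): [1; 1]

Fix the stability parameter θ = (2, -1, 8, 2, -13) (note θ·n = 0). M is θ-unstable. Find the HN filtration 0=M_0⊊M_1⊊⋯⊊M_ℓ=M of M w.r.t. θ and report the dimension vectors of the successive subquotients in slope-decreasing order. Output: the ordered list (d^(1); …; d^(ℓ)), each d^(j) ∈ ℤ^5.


Interval decomposition of M: I[1,5], I[2,2], I[3,3]^2, I[5,5].
HN type (ℓ=4): μ^(1)=8; μ^(2)=-2/5; μ^(3)=-1; μ^(4)=-13

((0, 0, 2, 0, 0); (1, 1, 1, 1, 1); (0, 1, 0, 0, 0); (0, 0, 0, 0, 1))


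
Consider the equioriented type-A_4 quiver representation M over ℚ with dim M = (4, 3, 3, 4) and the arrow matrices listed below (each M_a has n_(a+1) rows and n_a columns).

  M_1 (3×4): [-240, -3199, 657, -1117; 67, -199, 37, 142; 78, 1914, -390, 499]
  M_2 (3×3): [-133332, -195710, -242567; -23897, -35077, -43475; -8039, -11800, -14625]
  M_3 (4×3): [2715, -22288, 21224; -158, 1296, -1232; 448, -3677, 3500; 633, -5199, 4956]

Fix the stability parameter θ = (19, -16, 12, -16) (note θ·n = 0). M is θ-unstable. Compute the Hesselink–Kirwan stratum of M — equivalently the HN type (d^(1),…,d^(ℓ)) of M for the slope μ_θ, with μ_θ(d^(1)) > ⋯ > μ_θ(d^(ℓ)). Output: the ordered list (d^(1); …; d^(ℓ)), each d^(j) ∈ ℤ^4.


Barcode: M ≅ I[1,1], I[1,3], I[1,4]^2, I[4,4]^2. HN layers by μ_θ (5 steps, strictly decreasing):
  μ^(1)=19; μ^(2)=12; μ^(3)=3/2; μ^(4)=-1/4; μ^(5)=-16

((1, 0, 0, 0); (0, 0, 1, 0); (1, 1, 0, 0); (2, 2, 2, 2); (0, 0, 0, 2))


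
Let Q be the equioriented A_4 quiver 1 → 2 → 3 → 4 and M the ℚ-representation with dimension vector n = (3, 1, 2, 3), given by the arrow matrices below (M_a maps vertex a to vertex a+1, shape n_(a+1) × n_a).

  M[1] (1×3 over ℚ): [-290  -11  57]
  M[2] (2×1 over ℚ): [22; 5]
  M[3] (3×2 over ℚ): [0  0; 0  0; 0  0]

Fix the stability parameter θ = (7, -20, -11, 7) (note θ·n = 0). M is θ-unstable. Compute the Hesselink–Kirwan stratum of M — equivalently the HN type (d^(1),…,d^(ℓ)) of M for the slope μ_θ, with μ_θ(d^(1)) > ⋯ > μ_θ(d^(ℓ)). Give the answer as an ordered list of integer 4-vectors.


Via rank(M_{q-1}∘⋯∘M_p): M ≅ I[1,1]^2, I[1,3], I[3,3], I[4,4]^3.
μ_θ-semistable layers: μ^(1)=7; μ^(2)=-8; μ^(3)=-11

((2, 0, 0, 3); (1, 1, 1, 0); (0, 0, 1, 0))


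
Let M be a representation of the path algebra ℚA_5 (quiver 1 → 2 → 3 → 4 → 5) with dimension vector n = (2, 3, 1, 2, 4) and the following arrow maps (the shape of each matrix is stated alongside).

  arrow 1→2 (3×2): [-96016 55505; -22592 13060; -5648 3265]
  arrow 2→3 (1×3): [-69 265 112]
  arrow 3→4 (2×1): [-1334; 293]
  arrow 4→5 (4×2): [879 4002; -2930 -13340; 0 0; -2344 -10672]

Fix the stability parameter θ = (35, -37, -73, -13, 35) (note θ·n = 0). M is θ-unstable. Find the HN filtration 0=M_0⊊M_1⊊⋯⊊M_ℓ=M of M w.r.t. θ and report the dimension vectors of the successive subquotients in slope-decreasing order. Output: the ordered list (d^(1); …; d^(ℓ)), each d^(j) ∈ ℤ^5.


Interval decomposition of M: I[1,1], I[1,4], I[2,2]^2, I[4,5], I[5,5]^3.
HN type (ℓ=4): μ^(1)=35; μ^(2)=-13; μ^(3)=-25; μ^(4)=-37

((1, 0, 0, 0, 4); (0, 0, 0, 2, 0); (1, 1, 1, 0, 0); (0, 2, 0, 0, 0))


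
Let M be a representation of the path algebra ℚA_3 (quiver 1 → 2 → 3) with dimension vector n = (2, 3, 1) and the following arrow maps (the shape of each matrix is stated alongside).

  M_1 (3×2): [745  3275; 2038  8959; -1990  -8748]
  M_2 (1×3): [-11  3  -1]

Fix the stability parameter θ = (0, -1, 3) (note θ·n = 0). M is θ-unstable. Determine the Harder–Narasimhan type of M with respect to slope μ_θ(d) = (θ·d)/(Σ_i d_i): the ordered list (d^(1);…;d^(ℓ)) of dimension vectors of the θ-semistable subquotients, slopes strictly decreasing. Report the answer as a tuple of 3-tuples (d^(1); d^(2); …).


Barcode: M ≅ I[1,2], I[1,3], I[2,2]. HN layers by μ_θ (3 steps, strictly decreasing):
  μ^(1)=3; μ^(2)=-1/2; μ^(3)=-1

((0, 0, 1); (2, 2, 0); (0, 1, 0))


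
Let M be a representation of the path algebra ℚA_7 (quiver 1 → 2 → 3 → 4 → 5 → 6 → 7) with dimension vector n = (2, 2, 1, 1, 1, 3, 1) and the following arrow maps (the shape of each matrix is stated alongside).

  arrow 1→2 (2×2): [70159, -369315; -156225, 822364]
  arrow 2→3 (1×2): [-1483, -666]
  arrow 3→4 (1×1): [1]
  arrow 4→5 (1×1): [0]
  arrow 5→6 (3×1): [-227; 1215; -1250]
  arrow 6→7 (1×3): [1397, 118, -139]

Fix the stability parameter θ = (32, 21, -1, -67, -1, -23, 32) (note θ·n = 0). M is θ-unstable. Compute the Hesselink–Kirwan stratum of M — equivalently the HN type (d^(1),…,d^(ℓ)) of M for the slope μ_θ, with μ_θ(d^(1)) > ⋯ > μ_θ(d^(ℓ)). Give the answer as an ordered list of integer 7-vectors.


Interval decomposition of M: I[1,2], I[1,4], I[5,7], I[6,6]^2.
HN type (ℓ=5): μ^(1)=32; μ^(2)=53/2; μ^(3)=-15/4; μ^(4)=-12; μ^(5)=-23

((0, 0, 0, 0, 0, 0, 1); (1, 1, 0, 0, 0, 0, 0); (1, 1, 1, 1, 0, 0, 0); (0, 0, 0, 0, 1, 1, 0); (0, 0, 0, 0, 0, 2, 0))


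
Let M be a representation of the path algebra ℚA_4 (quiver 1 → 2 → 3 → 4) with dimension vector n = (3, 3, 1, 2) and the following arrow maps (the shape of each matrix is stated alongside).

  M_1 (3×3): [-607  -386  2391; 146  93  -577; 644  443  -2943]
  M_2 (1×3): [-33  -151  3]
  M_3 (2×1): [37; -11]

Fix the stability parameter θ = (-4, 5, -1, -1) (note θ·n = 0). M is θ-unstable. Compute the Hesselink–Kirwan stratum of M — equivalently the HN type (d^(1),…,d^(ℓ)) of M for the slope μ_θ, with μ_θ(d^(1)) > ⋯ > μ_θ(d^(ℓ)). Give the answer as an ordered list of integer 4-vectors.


Via rank(M_{q-1}∘⋯∘M_p): M ≅ I[1,2]^2, I[1,4], I[4,4].
μ_θ-semistable layers: μ^(1)=5; μ^(2)=1; μ^(3)=-1; μ^(4)=-4

((0, 2, 0, 0); (0, 1, 1, 1); (0, 0, 0, 1); (3, 0, 0, 0))


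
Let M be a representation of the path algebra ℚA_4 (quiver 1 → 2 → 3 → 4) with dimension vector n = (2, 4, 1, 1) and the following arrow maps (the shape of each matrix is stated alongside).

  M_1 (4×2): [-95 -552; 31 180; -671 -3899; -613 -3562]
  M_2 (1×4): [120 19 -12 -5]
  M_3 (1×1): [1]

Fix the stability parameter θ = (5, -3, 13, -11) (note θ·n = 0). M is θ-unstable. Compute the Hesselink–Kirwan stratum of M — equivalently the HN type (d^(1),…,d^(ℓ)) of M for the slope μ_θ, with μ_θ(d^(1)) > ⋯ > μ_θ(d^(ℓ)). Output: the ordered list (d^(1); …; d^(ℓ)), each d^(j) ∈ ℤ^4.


Barcode: M ≅ I[1,2], I[1,4], I[2,2]^2. HN layers by μ_θ (2 steps, strictly decreasing):
  μ^(1)=1; μ^(2)=-3

((2, 2, 1, 1); (0, 2, 0, 0))


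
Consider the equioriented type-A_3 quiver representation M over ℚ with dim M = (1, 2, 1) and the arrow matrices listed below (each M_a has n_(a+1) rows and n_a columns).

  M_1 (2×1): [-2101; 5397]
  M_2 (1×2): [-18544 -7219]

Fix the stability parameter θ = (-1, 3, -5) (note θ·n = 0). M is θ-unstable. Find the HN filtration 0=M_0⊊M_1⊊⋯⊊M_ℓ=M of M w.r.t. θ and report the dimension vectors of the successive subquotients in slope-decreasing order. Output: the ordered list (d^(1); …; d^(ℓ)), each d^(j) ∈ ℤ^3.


Barcode: M ≅ I[1,3], I[2,2]. HN layers by μ_θ (2 steps, strictly decreasing):
  μ^(1)=3; μ^(2)=-1

((0, 1, 0); (1, 1, 1))


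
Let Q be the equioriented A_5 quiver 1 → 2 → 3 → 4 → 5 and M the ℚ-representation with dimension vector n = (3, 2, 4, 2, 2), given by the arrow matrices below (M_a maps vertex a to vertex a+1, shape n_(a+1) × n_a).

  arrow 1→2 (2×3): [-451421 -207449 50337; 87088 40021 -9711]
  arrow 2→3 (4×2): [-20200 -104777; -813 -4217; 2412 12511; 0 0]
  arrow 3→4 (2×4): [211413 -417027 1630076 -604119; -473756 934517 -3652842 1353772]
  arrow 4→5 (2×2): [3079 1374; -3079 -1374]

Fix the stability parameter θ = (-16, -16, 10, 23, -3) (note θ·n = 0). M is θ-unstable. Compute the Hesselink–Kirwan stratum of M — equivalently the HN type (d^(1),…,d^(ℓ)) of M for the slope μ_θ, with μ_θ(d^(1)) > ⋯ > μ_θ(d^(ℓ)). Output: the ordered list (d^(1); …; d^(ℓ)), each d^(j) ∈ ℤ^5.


Via rank(M_{q-1}∘⋯∘M_p): M ≅ I[1,1], I[1,4], I[1,5], I[3,3]^2, I[5,5].
μ_θ-semistable layers: μ^(1)=23; μ^(2)=10; μ^(3)=-3; μ^(4)=-16

((0, 0, 0, 1, 0); (0, 0, 4, 1, 1); (0, 0, 0, 0, 1); (3, 2, 0, 0, 0))


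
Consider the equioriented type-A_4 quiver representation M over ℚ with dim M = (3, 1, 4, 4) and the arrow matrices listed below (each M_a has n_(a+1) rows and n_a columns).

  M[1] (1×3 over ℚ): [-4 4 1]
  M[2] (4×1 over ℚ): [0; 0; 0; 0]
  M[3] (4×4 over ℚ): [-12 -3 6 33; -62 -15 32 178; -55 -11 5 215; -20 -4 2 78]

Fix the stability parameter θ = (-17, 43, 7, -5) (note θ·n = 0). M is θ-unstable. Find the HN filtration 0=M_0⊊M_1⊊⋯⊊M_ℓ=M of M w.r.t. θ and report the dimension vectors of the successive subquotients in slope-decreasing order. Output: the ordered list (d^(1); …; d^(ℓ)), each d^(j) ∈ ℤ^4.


Via rank(M_{q-1}∘⋯∘M_p): M ≅ I[1,1]^2, I[1,2], I[3,4]^4.
μ_θ-semistable layers: μ^(1)=43; μ^(2)=1; μ^(3)=-17

((0, 1, 0, 0); (0, 0, 4, 4); (3, 0, 0, 0))


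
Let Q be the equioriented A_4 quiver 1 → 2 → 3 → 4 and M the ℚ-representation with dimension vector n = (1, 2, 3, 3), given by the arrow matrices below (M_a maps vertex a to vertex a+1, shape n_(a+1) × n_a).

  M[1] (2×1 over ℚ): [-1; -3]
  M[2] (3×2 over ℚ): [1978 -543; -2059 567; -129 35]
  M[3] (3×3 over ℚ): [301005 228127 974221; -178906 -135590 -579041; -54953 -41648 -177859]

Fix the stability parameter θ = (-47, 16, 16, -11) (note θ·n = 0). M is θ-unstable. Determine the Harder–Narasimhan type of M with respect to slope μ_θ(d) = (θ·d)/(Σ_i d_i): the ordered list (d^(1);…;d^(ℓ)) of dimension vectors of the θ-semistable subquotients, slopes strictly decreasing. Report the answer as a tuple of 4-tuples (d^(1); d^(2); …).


Interval decomposition of M: I[1,4], I[2,4], I[3,4].
HN type (ℓ=3): μ^(1)=7; μ^(2)=5/2; μ^(3)=-47

((0, 2, 2, 2); (0, 0, 1, 1); (1, 0, 0, 0))


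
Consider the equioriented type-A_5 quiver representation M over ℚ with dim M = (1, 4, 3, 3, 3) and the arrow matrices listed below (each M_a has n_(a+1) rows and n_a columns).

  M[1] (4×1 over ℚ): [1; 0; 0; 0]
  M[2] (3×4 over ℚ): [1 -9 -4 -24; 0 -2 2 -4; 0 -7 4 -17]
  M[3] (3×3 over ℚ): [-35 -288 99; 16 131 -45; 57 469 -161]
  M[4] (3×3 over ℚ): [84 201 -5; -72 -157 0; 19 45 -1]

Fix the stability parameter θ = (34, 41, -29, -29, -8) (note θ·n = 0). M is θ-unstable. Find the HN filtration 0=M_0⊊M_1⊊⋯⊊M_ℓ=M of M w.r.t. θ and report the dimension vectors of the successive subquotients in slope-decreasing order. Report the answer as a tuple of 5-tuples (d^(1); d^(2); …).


Barcode: M ≅ I[1,5], I[2,2], I[2,5]^2. HN layers by μ_θ (3 steps, strictly decreasing):
  μ^(1)=41; μ^(2)=9/5; μ^(3)=-25/4

((0, 1, 0, 0, 0); (1, 1, 1, 1, 1); (0, 2, 2, 2, 2))


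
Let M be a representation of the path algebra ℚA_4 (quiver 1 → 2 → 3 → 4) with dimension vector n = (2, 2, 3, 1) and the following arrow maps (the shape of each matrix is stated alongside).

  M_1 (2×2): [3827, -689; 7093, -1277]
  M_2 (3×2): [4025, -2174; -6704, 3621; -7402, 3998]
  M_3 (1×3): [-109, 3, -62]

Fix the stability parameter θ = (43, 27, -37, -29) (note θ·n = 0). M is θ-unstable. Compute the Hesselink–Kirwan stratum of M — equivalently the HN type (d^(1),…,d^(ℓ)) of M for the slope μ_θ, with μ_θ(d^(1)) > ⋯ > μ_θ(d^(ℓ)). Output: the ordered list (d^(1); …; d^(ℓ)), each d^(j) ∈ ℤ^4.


Via rank(M_{q-1}∘⋯∘M_p): M ≅ I[1,3], I[1,4], I[3,3].
μ_θ-semistable layers: μ^(1)=11; μ^(2)=1; μ^(3)=-37

((1, 1, 1, 0); (1, 1, 1, 1); (0, 0, 1, 0))


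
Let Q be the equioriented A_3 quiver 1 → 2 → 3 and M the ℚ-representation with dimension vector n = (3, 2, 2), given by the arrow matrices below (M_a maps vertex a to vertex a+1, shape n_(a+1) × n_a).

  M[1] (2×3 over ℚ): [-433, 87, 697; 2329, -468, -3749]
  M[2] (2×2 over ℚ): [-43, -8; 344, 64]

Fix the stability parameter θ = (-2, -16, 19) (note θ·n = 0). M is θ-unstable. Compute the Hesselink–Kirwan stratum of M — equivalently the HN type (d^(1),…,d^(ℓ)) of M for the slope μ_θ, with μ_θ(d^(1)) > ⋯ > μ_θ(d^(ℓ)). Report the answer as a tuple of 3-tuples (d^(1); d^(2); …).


Barcode: M ≅ I[1,1], I[1,2], I[1,3], I[3,3]. HN layers by μ_θ (3 steps, strictly decreasing):
  μ^(1)=19; μ^(2)=-2; μ^(3)=-9

((0, 0, 2); (1, 0, 0); (2, 2, 0))


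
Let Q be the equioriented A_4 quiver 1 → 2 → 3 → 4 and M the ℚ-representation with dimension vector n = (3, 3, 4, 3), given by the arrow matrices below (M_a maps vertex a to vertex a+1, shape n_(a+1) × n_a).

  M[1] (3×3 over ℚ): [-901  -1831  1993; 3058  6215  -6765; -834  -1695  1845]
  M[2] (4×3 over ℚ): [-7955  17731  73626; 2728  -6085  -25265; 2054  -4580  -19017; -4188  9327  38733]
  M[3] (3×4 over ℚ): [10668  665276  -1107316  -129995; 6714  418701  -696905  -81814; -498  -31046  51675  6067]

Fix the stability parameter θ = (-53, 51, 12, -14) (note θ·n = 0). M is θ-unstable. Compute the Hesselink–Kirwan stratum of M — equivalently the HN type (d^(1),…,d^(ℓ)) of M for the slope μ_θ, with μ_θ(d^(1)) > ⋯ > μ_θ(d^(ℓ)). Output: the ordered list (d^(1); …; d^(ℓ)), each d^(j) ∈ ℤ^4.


Barcode: M ≅ I[1,1], I[1,3], I[1,4], I[2,4], I[3,4]. HN layers by μ_θ (4 steps, strictly decreasing):
  μ^(1)=63/2; μ^(2)=49/3; μ^(3)=-1; μ^(4)=-53

((0, 1, 1, 0); (0, 2, 2, 2); (0, 0, 1, 1); (3, 0, 0, 0))


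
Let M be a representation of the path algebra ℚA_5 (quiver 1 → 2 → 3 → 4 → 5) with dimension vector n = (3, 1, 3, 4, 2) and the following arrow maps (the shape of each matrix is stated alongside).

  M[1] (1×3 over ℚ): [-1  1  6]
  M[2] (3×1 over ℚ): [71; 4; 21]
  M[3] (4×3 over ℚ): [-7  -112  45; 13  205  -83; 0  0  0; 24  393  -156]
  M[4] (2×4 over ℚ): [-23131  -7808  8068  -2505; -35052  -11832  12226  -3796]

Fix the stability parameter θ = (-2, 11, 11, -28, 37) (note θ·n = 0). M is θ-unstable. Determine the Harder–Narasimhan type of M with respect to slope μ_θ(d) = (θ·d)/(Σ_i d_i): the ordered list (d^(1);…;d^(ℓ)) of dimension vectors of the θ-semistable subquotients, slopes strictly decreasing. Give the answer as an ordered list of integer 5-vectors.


Via rank(M_{q-1}∘⋯∘M_p): M ≅ I[1,1]^2, I[1,3], I[3,4], I[3,5], I[4,4], I[4,5].
μ_θ-semistable layers: μ^(1)=37; μ^(2)=11; μ^(3)=-2; μ^(4)=-17/2; μ^(5)=-28

((0, 0, 0, 0, 2); (0, 1, 1, 0, 0); (3, 0, 0, 0, 0); (0, 0, 2, 2, 0); (0, 0, 0, 2, 0))


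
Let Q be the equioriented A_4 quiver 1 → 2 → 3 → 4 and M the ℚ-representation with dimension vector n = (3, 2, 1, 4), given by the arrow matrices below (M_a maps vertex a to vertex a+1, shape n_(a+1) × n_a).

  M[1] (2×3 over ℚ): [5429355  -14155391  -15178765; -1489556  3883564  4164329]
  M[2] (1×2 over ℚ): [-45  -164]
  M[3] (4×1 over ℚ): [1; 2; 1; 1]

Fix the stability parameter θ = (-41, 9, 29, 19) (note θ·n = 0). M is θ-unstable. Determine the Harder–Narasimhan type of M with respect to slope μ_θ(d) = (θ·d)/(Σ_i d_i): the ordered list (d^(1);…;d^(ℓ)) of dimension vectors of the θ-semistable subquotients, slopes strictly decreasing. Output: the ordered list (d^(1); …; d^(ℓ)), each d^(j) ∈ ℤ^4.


Barcode: M ≅ I[1,1], I[1,2], I[1,4], I[4,4]^3. HN layers by μ_θ (4 steps, strictly decreasing):
  μ^(1)=24; μ^(2)=19; μ^(3)=9; μ^(4)=-41

((0, 0, 1, 1); (0, 0, 0, 3); (0, 2, 0, 0); (3, 0, 0, 0))


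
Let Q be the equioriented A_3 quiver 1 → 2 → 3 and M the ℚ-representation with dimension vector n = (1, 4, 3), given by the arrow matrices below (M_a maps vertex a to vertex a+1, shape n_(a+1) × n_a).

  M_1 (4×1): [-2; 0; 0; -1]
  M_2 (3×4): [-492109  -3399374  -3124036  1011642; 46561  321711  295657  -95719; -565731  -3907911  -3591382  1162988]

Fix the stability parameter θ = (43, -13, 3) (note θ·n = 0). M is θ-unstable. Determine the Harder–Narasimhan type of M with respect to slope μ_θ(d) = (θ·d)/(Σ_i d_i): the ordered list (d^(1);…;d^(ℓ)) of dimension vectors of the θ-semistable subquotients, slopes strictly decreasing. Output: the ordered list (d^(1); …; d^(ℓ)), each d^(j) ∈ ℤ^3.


Via rank(M_{q-1}∘⋯∘M_p): M ≅ I[1,3], I[2,2], I[2,3]^2.
μ_θ-semistable layers: μ^(1)=11; μ^(2)=3; μ^(3)=-13

((1, 1, 1); (0, 0, 2); (0, 3, 0))


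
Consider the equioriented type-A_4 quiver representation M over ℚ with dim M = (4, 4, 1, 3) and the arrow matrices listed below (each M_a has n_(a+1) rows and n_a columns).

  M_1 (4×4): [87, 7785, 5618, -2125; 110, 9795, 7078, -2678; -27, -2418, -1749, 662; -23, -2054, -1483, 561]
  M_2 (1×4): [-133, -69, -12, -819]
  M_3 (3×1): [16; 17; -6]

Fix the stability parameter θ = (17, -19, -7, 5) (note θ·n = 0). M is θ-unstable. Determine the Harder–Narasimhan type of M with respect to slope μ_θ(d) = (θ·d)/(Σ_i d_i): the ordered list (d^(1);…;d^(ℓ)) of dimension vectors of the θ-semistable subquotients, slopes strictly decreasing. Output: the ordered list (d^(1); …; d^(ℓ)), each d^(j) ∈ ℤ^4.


Barcode: M ≅ I[1,2]^3, I[1,4], I[4,4]^2. HN layers by μ_θ (3 steps, strictly decreasing):
  μ^(1)=5; μ^(2)=-1; μ^(3)=-3

((0, 0, 0, 3); (3, 3, 0, 0); (1, 1, 1, 0))


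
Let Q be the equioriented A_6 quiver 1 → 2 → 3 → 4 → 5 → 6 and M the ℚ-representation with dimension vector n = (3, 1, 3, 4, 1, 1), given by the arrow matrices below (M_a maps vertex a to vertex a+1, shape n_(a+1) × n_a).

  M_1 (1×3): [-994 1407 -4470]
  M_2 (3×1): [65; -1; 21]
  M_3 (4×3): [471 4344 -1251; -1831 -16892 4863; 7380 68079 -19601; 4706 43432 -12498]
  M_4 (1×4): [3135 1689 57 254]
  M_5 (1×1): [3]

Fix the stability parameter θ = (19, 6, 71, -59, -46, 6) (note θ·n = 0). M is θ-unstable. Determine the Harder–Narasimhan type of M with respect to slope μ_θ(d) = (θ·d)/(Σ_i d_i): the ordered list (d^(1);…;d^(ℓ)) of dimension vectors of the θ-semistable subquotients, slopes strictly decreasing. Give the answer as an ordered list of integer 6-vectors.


Barcode: M ≅ I[1,1]^2, I[1,3], I[3,4], I[3,6], I[4,4]^2. HN layers by μ_θ (6 steps, strictly decreasing):
  μ^(1)=71; μ^(2)=19; μ^(3)=25/2; μ^(4)=6; μ^(5)=-34/3; μ^(6)=-59

((0, 0, 1, 0, 0, 0); (2, 0, 0, 0, 0, 0); (1, 1, 0, 0, 0, 0); (0, 0, 1, 1, 0, 1); (0, 0, 1, 1, 1, 0); (0, 0, 0, 2, 0, 0))


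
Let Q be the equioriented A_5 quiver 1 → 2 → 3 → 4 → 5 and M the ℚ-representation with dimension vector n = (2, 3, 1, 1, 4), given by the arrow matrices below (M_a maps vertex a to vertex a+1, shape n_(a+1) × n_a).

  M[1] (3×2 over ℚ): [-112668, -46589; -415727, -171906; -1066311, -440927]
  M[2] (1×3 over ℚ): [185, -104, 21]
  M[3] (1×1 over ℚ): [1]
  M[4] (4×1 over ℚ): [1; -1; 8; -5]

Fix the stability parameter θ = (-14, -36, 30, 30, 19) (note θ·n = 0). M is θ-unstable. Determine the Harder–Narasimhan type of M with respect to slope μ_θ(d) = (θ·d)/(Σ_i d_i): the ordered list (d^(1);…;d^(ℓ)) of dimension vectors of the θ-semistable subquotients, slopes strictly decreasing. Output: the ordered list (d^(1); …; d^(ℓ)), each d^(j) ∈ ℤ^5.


Interval decomposition of M: I[1,2], I[1,5], I[2,2], I[5,5]^3.
HN type (ℓ=4): μ^(1)=79/3; μ^(2)=19; μ^(3)=-25; μ^(4)=-36

((0, 0, 1, 1, 1); (0, 0, 0, 0, 3); (2, 2, 0, 0, 0); (0, 1, 0, 0, 0))


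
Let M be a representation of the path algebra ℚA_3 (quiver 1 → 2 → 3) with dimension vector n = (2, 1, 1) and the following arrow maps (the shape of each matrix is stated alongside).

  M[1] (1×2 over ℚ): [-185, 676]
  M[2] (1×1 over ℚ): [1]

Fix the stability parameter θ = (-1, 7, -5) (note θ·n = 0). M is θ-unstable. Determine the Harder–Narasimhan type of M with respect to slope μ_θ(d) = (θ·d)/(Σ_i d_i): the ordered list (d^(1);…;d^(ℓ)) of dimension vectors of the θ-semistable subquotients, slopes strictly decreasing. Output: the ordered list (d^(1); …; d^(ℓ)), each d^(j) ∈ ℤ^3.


Interval decomposition of M: I[1,1], I[1,3].
HN type (ℓ=2): μ^(1)=1; μ^(2)=-1

((0, 1, 1); (2, 0, 0))


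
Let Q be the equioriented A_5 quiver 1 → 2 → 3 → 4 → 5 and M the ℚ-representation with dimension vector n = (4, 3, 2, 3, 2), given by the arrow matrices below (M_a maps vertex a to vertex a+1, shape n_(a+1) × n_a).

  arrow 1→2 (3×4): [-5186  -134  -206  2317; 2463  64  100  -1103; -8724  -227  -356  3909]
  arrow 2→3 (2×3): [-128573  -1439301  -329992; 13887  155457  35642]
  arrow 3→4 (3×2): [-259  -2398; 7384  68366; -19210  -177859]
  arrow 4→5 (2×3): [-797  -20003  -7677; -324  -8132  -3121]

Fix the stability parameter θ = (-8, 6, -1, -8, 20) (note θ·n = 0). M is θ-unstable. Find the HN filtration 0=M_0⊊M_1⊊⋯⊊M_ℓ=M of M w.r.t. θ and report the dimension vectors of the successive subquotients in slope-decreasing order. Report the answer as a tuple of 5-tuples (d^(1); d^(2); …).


Via rank(M_{q-1}∘⋯∘M_p): M ≅ I[1,1], I[1,2], I[1,5]^2, I[4,4].
μ_θ-semistable layers: μ^(1)=20; μ^(2)=6; μ^(3)=-1; μ^(4)=-8

((0, 0, 0, 0, 2); (0, 1, 0, 0, 0); (0, 2, 2, 2, 0); (4, 0, 0, 1, 0))


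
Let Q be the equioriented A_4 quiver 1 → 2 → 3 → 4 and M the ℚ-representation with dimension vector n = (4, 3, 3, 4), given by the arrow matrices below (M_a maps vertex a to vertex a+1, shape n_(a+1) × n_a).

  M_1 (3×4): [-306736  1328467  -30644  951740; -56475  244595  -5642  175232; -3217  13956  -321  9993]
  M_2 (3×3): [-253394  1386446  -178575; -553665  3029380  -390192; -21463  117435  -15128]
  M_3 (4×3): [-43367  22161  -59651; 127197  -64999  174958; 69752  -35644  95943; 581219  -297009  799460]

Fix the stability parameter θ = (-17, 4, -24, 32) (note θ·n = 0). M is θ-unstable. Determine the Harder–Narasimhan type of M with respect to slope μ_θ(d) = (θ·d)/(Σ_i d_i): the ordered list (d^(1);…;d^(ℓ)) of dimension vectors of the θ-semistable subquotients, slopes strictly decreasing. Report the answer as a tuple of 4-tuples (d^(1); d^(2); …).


Interval decomposition of M: I[1,1], I[1,3], I[1,4]^2, I[4,4]^2.
HN type (ℓ=3): μ^(1)=32; μ^(2)=-10; μ^(3)=-17

((0, 0, 0, 4); (0, 3, 3, 0); (4, 0, 0, 0))


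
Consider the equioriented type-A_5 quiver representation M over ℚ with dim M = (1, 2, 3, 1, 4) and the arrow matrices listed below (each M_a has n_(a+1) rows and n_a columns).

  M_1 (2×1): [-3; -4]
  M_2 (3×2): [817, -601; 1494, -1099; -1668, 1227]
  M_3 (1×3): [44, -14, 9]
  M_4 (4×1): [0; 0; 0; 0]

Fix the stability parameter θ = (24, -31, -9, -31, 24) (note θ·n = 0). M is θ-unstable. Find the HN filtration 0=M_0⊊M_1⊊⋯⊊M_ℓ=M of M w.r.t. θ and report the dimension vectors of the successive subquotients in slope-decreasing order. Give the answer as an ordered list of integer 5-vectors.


Barcode: M ≅ I[1,3], I[2,4], I[3,3], I[5,5]^4. HN layers by μ_θ (5 steps, strictly decreasing):
  μ^(1)=24; μ^(2)=-16/3; μ^(3)=-9; μ^(4)=-20; μ^(5)=-31

((0, 0, 0, 0, 4); (1, 1, 1, 0, 0); (0, 0, 1, 0, 0); (0, 0, 1, 1, 0); (0, 1, 0, 0, 0))


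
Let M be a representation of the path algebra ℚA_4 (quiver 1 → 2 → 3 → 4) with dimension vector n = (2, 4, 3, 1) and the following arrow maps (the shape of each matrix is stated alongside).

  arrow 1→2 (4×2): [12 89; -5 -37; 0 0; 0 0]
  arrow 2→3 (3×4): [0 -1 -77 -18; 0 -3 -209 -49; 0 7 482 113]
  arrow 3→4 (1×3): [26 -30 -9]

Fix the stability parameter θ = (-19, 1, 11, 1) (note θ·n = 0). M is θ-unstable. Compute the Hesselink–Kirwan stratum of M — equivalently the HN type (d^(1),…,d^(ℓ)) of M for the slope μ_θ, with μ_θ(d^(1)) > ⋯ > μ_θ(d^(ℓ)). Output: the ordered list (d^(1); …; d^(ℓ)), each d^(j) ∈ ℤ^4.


Interval decomposition of M: I[1,2], I[1,4], I[2,3]^2.
HN type (ℓ=4): μ^(1)=11; μ^(2)=6; μ^(3)=1; μ^(4)=-19

((0, 0, 2, 0); (0, 0, 1, 1); (0, 4, 0, 0); (2, 0, 0, 0))


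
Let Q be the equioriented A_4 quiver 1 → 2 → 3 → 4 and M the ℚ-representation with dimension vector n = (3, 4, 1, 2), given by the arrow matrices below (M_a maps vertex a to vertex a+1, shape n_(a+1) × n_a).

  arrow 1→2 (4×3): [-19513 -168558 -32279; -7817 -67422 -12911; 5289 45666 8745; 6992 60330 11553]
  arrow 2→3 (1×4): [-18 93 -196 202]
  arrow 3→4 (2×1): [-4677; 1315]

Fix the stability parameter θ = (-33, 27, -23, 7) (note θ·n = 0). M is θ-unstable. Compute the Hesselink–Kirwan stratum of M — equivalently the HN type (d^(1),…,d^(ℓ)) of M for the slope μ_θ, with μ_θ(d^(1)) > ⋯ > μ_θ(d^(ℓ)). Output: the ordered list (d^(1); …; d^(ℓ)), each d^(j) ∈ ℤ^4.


Interval decomposition of M: I[1,1], I[1,2], I[1,4], I[2,2]^2, I[4,4].
HN type (ℓ=4): μ^(1)=27; μ^(2)=7; μ^(3)=2; μ^(4)=-33

((0, 3, 0, 0); (0, 0, 0, 2); (0, 1, 1, 0); (3, 0, 0, 0))


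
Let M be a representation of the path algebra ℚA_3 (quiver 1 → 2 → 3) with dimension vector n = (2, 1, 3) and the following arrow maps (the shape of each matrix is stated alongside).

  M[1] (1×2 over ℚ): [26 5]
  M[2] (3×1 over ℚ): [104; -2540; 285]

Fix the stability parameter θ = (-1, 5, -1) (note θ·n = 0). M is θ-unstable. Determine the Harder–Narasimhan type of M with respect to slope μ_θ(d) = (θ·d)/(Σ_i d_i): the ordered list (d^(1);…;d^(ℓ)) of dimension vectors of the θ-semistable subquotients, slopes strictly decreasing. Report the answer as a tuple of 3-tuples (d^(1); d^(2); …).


Barcode: M ≅ I[1,1], I[1,3], I[3,3]^2. HN layers by μ_θ (2 steps, strictly decreasing):
  μ^(1)=2; μ^(2)=-1

((0, 1, 1); (2, 0, 2))


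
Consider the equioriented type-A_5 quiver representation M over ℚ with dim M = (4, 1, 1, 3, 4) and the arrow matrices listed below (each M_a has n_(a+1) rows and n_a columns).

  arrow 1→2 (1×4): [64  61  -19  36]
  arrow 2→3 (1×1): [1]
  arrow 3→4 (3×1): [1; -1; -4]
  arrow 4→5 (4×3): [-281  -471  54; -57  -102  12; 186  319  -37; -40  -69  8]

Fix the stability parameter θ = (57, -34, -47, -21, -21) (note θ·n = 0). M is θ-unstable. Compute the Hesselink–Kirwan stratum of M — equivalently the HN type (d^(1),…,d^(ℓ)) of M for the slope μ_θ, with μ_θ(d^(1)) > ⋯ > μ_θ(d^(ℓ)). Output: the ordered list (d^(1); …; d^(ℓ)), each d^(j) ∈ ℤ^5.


Barcode: M ≅ I[1,1]^3, I[1,5], I[4,5]^2, I[5,5]. HN layers by μ_θ (3 steps, strictly decreasing):
  μ^(1)=57; μ^(2)=-66/5; μ^(3)=-21

((3, 0, 0, 0, 0); (1, 1, 1, 1, 1); (0, 0, 0, 2, 3))


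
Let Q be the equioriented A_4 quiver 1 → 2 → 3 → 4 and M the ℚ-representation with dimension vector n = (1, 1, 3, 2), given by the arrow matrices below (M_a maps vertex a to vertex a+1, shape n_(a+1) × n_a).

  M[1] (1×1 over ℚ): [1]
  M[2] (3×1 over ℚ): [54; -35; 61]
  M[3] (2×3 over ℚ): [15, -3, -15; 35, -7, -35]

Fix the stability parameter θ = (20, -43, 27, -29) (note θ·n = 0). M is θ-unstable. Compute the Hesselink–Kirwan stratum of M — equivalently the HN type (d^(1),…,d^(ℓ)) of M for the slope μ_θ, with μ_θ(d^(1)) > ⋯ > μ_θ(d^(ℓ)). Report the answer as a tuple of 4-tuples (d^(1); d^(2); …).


Via rank(M_{q-1}∘⋯∘M_p): M ≅ I[1,3], I[3,3], I[3,4], I[4,4].
μ_θ-semistable layers: μ^(1)=27; μ^(2)=-1; μ^(3)=-23/2; μ^(4)=-29

((0, 0, 2, 0); (0, 0, 1, 1); (1, 1, 0, 0); (0, 0, 0, 1))


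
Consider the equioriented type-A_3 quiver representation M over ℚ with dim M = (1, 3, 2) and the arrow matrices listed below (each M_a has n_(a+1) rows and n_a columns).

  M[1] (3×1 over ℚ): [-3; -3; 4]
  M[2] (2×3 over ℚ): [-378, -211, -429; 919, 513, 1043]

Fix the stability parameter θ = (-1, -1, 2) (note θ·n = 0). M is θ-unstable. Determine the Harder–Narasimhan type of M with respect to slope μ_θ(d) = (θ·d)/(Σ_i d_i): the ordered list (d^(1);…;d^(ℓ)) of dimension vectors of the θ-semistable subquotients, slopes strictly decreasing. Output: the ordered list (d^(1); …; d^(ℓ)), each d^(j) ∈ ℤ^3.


Barcode: M ≅ I[1,3], I[2,2], I[2,3]. HN layers by μ_θ (2 steps, strictly decreasing):
  μ^(1)=2; μ^(2)=-1

((0, 0, 2); (1, 3, 0))


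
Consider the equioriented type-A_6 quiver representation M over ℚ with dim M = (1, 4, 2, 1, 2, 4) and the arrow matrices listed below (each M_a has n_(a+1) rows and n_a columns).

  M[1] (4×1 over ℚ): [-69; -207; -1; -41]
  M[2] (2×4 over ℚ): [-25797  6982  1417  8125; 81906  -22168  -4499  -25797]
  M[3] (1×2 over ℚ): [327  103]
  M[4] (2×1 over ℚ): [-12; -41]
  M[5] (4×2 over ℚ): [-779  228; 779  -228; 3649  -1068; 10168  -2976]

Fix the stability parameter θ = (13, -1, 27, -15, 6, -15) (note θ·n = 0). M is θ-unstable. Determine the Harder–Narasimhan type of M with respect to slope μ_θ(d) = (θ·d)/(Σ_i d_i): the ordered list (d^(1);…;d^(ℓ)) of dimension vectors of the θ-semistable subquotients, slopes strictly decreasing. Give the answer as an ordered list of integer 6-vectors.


Interval decomposition of M: I[1,5], I[2,2]^2, I[2,3], I[5,6], I[6,6]^3.
HN type (ℓ=5): μ^(1)=27; μ^(2)=6; μ^(3)=-1; μ^(4)=-9/2; μ^(5)=-15

((0, 0, 1, 0, 0, 0); (1, 1, 1, 1, 1, 0); (0, 3, 0, 0, 0, 0); (0, 0, 0, 0, 1, 1); (0, 0, 0, 0, 0, 3))


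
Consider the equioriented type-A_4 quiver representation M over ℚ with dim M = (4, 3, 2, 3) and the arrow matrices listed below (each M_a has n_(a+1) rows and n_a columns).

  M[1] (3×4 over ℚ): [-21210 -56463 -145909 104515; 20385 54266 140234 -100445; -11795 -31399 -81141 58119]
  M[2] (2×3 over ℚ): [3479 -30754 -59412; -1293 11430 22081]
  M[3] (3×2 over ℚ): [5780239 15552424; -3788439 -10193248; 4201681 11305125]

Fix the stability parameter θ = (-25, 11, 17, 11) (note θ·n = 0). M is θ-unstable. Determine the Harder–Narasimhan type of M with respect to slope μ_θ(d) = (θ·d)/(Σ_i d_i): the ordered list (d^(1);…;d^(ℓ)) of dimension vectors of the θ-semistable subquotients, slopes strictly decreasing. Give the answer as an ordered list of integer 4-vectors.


Via rank(M_{q-1}∘⋯∘M_p): M ≅ I[1,1], I[1,2], I[1,4]^2, I[4,4].
μ_θ-semistable layers: μ^(1)=14; μ^(2)=11; μ^(3)=-25

((0, 0, 2, 2); (0, 3, 0, 1); (4, 0, 0, 0))


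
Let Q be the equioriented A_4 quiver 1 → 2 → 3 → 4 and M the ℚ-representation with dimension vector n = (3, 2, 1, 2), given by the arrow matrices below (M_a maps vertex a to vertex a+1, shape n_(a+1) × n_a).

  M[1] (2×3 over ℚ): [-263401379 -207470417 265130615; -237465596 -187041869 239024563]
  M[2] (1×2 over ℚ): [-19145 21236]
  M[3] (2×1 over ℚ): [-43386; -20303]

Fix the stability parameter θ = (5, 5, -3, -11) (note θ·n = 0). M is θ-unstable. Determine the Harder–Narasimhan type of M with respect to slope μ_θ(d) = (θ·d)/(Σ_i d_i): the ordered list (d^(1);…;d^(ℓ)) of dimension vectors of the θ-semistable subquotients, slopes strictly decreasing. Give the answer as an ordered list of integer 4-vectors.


Via rank(M_{q-1}∘⋯∘M_p): M ≅ I[1,1], I[1,2], I[1,4], I[4,4].
μ_θ-semistable layers: μ^(1)=5; μ^(2)=-1; μ^(3)=-11

((2, 1, 0, 0); (1, 1, 1, 1); (0, 0, 0, 1))


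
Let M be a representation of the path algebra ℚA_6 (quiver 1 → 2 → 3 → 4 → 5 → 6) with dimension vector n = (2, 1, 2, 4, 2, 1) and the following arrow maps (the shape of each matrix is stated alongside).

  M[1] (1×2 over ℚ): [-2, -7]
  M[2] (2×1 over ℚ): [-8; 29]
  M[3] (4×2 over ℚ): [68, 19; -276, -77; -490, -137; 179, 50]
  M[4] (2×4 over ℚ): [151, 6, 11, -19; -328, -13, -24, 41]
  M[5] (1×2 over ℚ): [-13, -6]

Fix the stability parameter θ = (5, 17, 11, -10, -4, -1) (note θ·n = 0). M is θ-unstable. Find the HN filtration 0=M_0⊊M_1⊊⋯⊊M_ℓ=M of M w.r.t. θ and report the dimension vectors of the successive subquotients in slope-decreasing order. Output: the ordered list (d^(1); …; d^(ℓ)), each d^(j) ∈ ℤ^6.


Barcode: M ≅ I[1,1], I[1,5], I[3,6], I[4,4]^2. HN layers by μ_θ (4 steps, strictly decreasing):
  μ^(1)=5; μ^(2)=19/5; μ^(3)=-1; μ^(4)=-10

((1, 0, 0, 0, 0, 0); (1, 1, 1, 1, 1, 0); (0, 0, 1, 1, 1, 1); (0, 0, 0, 2, 0, 0))


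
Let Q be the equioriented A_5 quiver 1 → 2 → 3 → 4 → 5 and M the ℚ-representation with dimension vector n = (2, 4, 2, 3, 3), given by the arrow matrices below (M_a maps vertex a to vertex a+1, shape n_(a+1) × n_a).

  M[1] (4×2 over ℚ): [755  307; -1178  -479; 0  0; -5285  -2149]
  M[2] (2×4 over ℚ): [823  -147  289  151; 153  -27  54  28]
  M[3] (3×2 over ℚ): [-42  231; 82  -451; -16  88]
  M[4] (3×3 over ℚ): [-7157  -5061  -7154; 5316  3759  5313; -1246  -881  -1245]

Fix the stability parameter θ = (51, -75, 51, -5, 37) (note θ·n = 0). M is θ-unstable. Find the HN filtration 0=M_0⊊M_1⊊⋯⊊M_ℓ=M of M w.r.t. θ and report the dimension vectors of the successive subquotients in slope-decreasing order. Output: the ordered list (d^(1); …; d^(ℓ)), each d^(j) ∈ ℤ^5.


Barcode: M ≅ I[1,3], I[1,5], I[2,2]^2, I[4,4], I[4,5], I[5,5]. HN layers by μ_θ (6 steps, strictly decreasing):
  μ^(1)=51; μ^(2)=37; μ^(3)=23; μ^(4)=-5; μ^(5)=-12; μ^(6)=-75

((0, 0, 1, 0, 0); (0, 0, 0, 0, 3); (0, 0, 1, 1, 0); (0, 0, 0, 2, 0); (2, 2, 0, 0, 0); (0, 2, 0, 0, 0))


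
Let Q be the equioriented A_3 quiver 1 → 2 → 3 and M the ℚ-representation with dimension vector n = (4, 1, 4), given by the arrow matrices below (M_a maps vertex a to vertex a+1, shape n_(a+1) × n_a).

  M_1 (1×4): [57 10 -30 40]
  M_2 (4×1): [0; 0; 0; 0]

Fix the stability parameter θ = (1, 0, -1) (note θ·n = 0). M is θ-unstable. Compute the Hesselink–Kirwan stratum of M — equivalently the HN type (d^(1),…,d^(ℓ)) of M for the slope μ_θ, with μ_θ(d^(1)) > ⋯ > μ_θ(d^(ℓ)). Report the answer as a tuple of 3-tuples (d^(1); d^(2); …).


Interval decomposition of M: I[1,1]^3, I[1,2], I[3,3]^4.
HN type (ℓ=3): μ^(1)=1; μ^(2)=1/2; μ^(3)=-1

((3, 0, 0); (1, 1, 0); (0, 0, 4))


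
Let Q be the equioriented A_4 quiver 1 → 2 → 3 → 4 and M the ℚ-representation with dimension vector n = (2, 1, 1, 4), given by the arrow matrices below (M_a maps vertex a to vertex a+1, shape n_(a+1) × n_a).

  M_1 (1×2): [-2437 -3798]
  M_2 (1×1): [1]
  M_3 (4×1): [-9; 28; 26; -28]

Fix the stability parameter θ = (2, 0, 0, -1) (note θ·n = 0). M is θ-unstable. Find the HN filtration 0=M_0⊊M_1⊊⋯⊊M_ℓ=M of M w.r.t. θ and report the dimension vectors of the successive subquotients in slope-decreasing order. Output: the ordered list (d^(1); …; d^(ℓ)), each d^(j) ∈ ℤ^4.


Interval decomposition of M: I[1,1], I[1,4], I[4,4]^3.
HN type (ℓ=3): μ^(1)=2; μ^(2)=1/4; μ^(3)=-1

((1, 0, 0, 0); (1, 1, 1, 1); (0, 0, 0, 3))
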